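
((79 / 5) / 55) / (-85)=-79 / 23375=-0.00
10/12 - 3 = -2.17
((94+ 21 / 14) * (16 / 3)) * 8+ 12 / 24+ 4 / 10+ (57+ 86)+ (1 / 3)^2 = 379681 / 90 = 4218.68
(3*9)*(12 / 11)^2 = 32.13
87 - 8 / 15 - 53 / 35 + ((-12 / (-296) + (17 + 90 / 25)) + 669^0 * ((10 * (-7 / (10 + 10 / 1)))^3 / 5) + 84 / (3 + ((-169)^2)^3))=17562778034318924537 / 181026121401700680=97.02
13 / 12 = 1.08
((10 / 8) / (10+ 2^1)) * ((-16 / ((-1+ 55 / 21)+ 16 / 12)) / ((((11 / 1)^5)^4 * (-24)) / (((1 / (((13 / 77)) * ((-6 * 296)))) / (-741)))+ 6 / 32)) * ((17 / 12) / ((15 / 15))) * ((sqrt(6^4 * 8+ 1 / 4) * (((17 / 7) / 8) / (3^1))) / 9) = 10115 * sqrt(41473) / 8071113670812759561338984268812328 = 0.00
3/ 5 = 0.60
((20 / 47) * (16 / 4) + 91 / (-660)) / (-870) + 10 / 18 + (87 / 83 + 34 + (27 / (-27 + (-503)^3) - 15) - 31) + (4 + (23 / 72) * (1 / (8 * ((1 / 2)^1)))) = -327471186226383877 / 51829914961677600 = -6.32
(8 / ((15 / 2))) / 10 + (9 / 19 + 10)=15077 / 1425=10.58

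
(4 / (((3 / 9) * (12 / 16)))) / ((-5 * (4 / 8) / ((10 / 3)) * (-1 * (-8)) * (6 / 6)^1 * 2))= -4 / 3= -1.33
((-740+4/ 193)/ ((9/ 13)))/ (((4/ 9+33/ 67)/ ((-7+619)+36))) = -80606492928/ 109045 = -739203.93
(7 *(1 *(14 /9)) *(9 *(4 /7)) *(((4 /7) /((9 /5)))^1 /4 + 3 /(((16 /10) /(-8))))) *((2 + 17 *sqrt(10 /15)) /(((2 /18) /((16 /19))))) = -2045440 *sqrt(6) /57 - 240640 /19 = -100564.99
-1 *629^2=-395641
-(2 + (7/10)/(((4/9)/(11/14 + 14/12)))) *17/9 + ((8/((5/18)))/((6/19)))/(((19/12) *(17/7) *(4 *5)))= -257047/30600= -8.40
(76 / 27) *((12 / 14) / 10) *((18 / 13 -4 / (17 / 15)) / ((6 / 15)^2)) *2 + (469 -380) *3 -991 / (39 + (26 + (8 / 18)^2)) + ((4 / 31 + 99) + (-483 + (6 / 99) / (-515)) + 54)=-121290745927228 / 1434723094805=-84.54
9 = 9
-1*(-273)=273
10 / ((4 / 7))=35 / 2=17.50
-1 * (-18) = 18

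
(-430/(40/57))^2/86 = 139707/32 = 4365.84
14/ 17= 0.82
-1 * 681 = -681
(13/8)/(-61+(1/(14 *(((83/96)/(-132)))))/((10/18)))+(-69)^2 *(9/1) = 80291789603/1873832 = 42848.98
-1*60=-60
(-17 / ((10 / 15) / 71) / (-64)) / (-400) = -3621 / 51200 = -0.07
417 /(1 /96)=40032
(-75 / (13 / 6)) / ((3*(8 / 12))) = -225 / 13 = -17.31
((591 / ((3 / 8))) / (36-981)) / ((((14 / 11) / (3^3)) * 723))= -8668 / 177135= -0.05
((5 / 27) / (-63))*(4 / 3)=-20 / 5103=-0.00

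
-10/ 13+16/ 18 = 14/ 117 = 0.12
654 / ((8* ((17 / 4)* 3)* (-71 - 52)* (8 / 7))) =-763 / 16728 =-0.05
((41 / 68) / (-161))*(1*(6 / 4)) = -123 / 21896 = -0.01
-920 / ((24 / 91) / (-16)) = 167440 / 3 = 55813.33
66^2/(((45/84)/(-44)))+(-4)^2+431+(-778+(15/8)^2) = -114592091/320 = -358100.28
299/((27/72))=2392/3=797.33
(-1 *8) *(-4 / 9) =32 / 9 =3.56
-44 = -44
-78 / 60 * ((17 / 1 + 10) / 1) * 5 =-351 / 2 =-175.50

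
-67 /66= -1.02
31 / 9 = 3.44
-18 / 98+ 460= 22531 / 49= 459.82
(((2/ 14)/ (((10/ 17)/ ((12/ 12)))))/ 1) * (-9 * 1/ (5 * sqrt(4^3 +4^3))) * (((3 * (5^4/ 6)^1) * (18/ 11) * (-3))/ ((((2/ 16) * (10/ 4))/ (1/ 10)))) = 4131 * sqrt(2)/ 308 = 18.97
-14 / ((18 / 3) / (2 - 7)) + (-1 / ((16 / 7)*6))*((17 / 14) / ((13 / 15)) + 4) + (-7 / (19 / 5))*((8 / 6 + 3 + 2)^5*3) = -3794187821 / 67392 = -56300.27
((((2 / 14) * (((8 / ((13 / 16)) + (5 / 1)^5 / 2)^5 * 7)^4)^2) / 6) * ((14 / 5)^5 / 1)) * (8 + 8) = 133326245977201463232311152037116047024369007547247498135450107354952109301723148492500469980117331179907948890239650758818638046805774168573488383680335998117731086969107562056483059895439651467 / 4847791972529736261726882741678667468654263971663052800000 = 27502468491367106126606080000000000000000000000000000000000000000000000000000000000000000000000000000000000000000000000000000000000000000.00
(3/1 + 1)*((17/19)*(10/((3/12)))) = 143.16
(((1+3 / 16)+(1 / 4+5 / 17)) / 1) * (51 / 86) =1413 / 1376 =1.03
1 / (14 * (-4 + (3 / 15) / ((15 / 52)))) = -75 / 3472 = -0.02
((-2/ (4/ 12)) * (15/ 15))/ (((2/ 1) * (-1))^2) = -1.50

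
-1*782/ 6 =-391/ 3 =-130.33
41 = 41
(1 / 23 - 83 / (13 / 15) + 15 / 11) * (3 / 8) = -931071 / 26312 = -35.39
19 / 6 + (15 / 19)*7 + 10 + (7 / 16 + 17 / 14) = 129881 / 6384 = 20.34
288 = 288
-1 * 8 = -8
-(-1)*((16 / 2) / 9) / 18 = 4 / 81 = 0.05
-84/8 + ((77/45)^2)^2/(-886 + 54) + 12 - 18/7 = -25833971287/23882040000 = -1.08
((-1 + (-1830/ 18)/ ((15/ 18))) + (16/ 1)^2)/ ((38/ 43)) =301/ 2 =150.50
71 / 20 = 3.55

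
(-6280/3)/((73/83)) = -2380.09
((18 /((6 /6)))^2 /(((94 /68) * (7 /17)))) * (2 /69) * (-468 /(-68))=859248 /7567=113.55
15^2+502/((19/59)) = 33893/19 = 1783.84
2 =2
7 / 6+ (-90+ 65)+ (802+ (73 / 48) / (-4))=149335 / 192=777.79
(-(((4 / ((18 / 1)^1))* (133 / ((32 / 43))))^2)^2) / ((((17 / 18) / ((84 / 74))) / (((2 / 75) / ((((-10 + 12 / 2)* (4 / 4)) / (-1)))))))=-7488217084988647 / 375636787200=-19934.73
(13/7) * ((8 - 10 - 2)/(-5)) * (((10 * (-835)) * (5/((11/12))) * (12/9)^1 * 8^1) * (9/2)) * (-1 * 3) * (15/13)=865728000/77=11243220.78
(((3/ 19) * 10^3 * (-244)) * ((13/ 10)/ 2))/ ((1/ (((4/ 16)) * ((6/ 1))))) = -713700/ 19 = -37563.16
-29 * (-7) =203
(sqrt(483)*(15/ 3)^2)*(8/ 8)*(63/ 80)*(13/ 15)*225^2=13820625*sqrt(483)/ 16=18983717.65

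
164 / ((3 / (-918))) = -50184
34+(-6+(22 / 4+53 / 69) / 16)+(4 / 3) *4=74465 / 2208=33.73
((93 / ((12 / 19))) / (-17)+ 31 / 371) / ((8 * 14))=-216411 / 2825536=-0.08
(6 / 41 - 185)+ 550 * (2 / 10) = -3069 / 41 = -74.85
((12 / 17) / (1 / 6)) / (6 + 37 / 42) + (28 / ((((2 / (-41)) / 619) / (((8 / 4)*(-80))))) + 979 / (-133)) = 37146754676205 / 653429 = 56848953.25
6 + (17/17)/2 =13/2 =6.50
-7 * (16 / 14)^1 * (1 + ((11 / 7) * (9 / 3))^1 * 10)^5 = -34772786283656 / 16807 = -2068946646.26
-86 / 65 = -1.32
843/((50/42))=17703/25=708.12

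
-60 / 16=-15 / 4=-3.75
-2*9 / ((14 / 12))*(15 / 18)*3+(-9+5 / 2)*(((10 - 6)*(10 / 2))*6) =-5730 / 7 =-818.57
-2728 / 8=-341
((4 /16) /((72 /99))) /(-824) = -11 /26368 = -0.00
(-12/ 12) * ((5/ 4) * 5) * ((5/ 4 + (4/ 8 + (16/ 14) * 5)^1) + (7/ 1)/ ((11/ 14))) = -126075/ 1232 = -102.33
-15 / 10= -3 / 2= -1.50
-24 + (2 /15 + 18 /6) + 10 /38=-5872 /285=-20.60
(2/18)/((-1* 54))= -1/486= -0.00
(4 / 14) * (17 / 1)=34 / 7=4.86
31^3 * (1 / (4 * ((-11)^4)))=29791 / 58564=0.51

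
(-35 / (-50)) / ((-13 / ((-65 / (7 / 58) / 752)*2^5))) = 1.23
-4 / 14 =-2 / 7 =-0.29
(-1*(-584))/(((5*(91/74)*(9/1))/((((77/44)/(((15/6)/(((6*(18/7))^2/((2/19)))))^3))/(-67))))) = -13066082675501285376/64045174375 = -204013538.93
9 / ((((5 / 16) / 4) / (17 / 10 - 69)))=-193824 / 25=-7752.96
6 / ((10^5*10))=3 / 500000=0.00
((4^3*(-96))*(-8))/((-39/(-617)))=10108928/13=777609.85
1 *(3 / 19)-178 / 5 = -3367 / 95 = -35.44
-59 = -59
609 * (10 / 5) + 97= 1315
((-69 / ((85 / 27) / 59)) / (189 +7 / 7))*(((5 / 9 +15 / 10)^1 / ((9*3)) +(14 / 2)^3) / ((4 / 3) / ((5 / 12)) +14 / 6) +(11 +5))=-1423236527 / 2680900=-530.88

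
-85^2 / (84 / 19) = -1634.23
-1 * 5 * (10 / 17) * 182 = -9100 / 17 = -535.29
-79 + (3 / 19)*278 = -35.11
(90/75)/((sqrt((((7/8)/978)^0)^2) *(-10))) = -3/25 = -0.12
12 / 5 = 2.40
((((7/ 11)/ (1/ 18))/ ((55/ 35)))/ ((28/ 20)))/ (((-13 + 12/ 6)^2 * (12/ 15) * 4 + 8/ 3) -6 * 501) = -675/ 339163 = -0.00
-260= -260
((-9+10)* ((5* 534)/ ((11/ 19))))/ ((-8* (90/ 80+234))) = -2.45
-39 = -39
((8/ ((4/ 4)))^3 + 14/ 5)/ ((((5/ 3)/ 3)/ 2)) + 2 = 46382/ 25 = 1855.28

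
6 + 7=13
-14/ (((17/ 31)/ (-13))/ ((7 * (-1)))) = -39494/ 17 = -2323.18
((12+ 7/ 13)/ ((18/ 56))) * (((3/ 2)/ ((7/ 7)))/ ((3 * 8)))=1141/ 468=2.44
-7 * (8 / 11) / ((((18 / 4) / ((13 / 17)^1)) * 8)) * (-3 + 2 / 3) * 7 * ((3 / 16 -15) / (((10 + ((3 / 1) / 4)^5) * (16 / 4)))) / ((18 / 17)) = -5636176 / 9340353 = -0.60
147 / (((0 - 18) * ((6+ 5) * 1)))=-49 / 66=-0.74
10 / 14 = 5 / 7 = 0.71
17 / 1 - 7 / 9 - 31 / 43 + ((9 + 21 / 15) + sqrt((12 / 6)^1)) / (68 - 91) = 669761 / 44505 - sqrt(2) / 23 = 14.99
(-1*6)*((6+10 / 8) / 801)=-29 / 534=-0.05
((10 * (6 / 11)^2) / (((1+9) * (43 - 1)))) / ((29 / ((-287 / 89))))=-246 / 312301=-0.00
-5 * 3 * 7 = -105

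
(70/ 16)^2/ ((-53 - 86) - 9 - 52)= -49/ 512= -0.10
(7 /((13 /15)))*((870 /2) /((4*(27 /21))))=35525 /52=683.17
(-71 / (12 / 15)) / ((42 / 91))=-4615 / 24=-192.29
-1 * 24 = -24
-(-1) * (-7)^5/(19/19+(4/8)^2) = -67228/5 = -13445.60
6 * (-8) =-48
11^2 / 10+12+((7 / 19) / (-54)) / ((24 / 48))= 123563 / 5130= 24.09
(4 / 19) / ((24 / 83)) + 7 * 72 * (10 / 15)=336.73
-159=-159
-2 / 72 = -1 / 36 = -0.03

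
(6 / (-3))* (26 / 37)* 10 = -520 / 37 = -14.05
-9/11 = -0.82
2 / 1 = 2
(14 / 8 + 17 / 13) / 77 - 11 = -43885 / 4004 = -10.96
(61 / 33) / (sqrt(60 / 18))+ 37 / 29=2.29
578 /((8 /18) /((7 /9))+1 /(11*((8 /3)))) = 356048 /373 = 954.55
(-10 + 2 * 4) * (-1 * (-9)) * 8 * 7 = -1008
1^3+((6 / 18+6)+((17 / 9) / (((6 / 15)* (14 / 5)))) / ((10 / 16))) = 632 / 63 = 10.03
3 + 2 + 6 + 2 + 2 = 15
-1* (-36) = 36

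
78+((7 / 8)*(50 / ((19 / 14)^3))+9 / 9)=661911 / 6859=96.50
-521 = -521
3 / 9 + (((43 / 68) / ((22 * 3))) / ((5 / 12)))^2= 3502447 / 10490700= 0.33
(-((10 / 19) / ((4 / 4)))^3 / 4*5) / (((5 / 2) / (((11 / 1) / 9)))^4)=-0.01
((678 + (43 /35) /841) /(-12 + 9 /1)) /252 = -19956973 /22252860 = -0.90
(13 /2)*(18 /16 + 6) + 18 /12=765 /16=47.81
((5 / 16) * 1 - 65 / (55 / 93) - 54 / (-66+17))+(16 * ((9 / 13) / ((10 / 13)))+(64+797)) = 33068963 / 43120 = 766.91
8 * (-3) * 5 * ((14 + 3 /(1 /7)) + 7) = -5040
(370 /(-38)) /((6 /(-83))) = 15355 /114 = 134.69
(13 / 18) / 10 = 13 / 180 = 0.07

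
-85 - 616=-701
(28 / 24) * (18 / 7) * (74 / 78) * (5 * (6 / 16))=555 / 104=5.34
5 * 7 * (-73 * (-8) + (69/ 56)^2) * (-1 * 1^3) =-9180925/ 448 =-20493.14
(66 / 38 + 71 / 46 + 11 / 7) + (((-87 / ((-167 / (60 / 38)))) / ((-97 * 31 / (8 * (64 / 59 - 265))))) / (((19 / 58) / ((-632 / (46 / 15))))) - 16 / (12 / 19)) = -3965688859843831 / 10332043814946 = -383.82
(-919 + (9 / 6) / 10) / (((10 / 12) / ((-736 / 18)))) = 3381368 / 75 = 45084.91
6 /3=2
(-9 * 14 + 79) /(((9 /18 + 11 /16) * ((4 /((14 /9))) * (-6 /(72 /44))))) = 4.20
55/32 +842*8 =215607/32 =6737.72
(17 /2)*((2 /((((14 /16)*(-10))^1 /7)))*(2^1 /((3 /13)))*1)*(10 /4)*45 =-13260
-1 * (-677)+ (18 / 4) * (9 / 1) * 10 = 1082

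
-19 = -19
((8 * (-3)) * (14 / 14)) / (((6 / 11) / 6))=-264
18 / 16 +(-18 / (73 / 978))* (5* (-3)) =2113137 / 584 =3618.39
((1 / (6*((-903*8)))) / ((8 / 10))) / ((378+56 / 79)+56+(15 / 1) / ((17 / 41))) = -6715 / 109642809024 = -0.00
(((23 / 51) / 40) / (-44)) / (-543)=23 / 48739680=0.00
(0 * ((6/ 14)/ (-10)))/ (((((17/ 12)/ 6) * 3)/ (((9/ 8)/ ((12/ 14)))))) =0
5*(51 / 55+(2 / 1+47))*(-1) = -2746 / 11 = -249.64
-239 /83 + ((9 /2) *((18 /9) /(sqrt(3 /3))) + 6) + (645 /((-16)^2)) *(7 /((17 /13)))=9249797 /361216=25.61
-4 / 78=-2 / 39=-0.05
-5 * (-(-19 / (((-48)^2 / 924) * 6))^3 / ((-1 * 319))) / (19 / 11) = 824042065 / 44335890432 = 0.02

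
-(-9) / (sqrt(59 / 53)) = 9* sqrt(3127) / 59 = 8.53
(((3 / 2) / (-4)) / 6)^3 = -1 / 4096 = -0.00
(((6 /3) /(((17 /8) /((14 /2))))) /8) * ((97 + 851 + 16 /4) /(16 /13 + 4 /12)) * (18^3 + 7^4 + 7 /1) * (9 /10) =226751616 /61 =3717239.61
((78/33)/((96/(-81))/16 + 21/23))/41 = 16146/234971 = 0.07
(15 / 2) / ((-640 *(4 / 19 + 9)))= -57 / 44800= -0.00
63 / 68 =0.93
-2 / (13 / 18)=-36 / 13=-2.77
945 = 945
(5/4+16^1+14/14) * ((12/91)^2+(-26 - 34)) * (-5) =45325335/8281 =5473.41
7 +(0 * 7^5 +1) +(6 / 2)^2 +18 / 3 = 23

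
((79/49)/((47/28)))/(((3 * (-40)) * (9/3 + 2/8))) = -158/64155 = -0.00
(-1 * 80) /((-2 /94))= 3760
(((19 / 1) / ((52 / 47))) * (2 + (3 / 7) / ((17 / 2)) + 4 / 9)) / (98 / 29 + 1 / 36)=69196784 / 5502679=12.58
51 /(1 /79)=4029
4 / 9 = 0.44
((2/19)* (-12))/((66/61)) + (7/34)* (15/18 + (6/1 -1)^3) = 1054789/42636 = 24.74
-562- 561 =-1123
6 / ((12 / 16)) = 8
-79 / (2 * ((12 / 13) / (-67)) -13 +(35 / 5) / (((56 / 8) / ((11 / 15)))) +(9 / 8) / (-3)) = 8257080 / 1324187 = 6.24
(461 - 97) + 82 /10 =1861 /5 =372.20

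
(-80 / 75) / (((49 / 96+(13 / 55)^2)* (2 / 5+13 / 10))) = -3097600 / 2795633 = -1.11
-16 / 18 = -8 / 9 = -0.89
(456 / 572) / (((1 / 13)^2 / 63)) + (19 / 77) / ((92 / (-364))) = 2147171 / 253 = 8486.84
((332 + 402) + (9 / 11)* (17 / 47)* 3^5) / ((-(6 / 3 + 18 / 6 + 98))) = -416657 / 53251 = -7.82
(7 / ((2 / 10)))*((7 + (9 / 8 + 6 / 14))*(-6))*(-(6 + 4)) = 35925 / 2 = 17962.50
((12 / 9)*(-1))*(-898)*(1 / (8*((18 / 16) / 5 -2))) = -17960 / 213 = -84.32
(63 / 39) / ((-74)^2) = 21 / 71188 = 0.00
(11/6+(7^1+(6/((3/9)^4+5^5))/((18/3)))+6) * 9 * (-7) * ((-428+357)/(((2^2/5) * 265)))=8397572925/26831356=312.98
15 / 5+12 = 15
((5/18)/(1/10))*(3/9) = 25/27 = 0.93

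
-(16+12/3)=-20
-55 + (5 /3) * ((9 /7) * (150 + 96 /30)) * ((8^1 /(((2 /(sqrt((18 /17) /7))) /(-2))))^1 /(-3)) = -55 + 18384 * sqrt(238) /833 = 285.47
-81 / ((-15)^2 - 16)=-81 / 209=-0.39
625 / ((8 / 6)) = 1875 / 4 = 468.75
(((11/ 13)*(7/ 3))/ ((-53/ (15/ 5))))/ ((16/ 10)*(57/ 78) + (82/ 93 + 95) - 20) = -465/ 320597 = -0.00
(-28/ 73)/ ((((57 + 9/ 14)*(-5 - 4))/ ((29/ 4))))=2842/ 530199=0.01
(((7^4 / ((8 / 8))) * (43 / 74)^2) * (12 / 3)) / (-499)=-4439449 / 683131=-6.50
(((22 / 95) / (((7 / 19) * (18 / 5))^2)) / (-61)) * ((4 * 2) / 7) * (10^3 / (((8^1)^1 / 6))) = -1045000 / 564921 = -1.85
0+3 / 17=3 / 17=0.18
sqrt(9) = 3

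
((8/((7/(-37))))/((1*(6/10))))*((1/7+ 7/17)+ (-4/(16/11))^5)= 11045.15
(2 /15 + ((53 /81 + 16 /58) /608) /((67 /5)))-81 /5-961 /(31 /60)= -47241757157 /25181280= -1876.07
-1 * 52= -52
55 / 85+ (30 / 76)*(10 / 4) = 2111 / 1292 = 1.63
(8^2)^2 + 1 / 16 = 65537 / 16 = 4096.06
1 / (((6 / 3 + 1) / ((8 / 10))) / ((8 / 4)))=8 / 15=0.53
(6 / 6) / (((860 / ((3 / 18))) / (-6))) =-1 / 860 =-0.00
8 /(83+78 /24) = 32 /345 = 0.09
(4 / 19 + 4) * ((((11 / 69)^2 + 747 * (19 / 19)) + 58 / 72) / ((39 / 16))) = 1519113920 / 1175967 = 1291.80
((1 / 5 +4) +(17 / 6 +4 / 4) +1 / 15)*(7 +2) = 729 / 10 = 72.90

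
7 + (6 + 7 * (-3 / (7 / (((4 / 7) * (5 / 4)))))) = 76 / 7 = 10.86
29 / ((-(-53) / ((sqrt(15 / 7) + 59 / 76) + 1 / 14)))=13079 / 28196 + 29 * sqrt(105) / 371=1.26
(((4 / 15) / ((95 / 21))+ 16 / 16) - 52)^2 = 585494809 / 225625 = 2594.99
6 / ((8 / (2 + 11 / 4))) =57 / 16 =3.56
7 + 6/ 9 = 23/ 3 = 7.67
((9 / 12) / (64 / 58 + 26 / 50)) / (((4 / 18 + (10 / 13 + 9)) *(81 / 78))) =122525 / 2751826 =0.04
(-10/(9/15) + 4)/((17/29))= -1102/51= -21.61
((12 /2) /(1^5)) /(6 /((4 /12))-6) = 1 /2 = 0.50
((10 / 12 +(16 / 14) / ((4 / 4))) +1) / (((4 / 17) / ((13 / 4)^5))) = 788997625 / 172032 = 4586.34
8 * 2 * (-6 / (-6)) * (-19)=-304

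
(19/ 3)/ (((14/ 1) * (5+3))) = 19/ 336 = 0.06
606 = 606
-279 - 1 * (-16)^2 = -535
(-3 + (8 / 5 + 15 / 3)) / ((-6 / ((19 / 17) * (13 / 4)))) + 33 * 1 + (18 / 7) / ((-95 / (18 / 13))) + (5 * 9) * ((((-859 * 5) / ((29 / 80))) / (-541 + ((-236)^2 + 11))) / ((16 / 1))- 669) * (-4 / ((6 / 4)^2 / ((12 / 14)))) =21586526165020413 / 470233329020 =45905.99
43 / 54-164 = -8813 / 54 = -163.20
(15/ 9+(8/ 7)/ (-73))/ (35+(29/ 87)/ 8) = 0.05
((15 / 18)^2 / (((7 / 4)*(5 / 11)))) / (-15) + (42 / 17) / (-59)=-18971 / 189567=-0.10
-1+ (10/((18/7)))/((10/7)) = 31/18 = 1.72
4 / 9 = 0.44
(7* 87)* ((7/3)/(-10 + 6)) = -1421/4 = -355.25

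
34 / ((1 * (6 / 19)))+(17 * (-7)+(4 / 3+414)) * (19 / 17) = 22382 / 51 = 438.86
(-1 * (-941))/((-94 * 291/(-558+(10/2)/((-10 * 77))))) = 80862953/4212516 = 19.20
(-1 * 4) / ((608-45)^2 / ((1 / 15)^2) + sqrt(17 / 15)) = -2139540750 / 38146955174254679 + 2 * sqrt(255) / 38146955174254679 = -0.00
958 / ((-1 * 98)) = -479 / 49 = -9.78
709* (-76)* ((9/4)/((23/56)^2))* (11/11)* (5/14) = -256687.49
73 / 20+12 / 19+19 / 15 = 1265 / 228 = 5.55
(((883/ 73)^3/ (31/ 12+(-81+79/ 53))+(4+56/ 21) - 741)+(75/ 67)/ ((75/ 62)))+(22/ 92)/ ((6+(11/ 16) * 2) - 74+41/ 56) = -8186344165127481113/ 10822520560880025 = -756.42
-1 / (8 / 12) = -3 / 2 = -1.50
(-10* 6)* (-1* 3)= 180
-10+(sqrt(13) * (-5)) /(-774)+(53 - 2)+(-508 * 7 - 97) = -3612+5 * sqrt(13) /774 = -3611.98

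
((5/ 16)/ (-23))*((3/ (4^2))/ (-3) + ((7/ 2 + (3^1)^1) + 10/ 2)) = -915/ 5888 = -0.16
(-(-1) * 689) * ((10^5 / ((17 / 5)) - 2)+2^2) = 344523426 / 17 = 20266083.88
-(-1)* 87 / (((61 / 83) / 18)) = 129978 / 61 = 2130.79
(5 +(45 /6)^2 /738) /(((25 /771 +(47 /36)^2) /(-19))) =-1317091590 /23719033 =-55.53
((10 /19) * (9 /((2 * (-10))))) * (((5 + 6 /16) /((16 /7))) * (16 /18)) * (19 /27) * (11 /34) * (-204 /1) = 3311 /144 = 22.99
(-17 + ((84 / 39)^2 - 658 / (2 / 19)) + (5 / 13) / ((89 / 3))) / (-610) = 94207017 / 9175010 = 10.27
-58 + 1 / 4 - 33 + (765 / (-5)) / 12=-103.50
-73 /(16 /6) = -219 /8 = -27.38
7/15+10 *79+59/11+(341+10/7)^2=118053.16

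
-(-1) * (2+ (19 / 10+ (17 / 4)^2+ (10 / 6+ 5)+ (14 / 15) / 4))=2309 / 80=28.86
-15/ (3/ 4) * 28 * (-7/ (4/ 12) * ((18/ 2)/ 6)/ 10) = 1764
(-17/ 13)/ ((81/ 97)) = -1649/ 1053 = -1.57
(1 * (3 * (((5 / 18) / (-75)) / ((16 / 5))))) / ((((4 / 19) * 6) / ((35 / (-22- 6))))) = 95 / 27648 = 0.00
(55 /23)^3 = 166375 /12167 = 13.67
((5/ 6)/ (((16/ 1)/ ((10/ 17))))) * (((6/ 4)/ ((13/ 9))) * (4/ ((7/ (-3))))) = -675/ 12376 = -0.05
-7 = -7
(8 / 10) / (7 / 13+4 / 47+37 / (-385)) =94094 / 62039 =1.52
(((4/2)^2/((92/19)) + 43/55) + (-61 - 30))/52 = -113081/65780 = -1.72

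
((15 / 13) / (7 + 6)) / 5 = 3 / 169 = 0.02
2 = 2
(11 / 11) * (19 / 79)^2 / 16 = 361 / 99856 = 0.00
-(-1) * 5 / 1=5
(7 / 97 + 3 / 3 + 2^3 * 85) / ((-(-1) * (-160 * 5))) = -4129 / 4850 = -0.85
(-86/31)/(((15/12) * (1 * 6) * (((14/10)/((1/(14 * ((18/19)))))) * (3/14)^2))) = -3268/7533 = -0.43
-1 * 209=-209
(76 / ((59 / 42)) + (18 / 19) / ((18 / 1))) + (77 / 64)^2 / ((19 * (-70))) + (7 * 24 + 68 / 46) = 236170892861 / 1056071680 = 223.63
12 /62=6 /31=0.19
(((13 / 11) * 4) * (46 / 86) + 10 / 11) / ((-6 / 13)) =-3523 / 473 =-7.45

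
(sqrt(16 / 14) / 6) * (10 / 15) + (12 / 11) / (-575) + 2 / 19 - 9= -1069153 / 120175 + 2 * sqrt(14) / 63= -8.78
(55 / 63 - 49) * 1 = -3032 / 63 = -48.13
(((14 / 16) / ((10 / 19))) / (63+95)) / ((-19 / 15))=-21 / 2528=-0.01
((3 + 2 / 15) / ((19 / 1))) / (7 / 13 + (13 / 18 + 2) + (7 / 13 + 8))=3666 / 262295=0.01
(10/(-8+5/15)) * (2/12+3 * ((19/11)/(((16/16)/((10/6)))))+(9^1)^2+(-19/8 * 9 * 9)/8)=-694385/8096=-85.77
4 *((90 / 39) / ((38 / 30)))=1800 / 247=7.29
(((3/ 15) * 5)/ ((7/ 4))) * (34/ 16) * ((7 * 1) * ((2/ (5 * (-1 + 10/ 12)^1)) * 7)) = -714/ 5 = -142.80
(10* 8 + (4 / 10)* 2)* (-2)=-808 / 5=-161.60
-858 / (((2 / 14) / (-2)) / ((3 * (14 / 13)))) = 38808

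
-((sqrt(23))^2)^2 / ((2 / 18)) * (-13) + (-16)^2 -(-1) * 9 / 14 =870095 / 14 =62149.64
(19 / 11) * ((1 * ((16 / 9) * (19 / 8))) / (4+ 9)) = 722 / 1287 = 0.56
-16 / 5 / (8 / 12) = -4.80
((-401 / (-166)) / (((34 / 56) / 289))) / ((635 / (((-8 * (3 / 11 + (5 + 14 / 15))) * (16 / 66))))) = -6254624768 / 286978725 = -21.79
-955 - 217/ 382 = -365027/ 382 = -955.57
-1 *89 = -89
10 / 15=2 / 3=0.67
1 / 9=0.11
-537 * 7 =-3759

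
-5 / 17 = -0.29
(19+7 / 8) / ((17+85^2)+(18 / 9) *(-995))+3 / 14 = 0.22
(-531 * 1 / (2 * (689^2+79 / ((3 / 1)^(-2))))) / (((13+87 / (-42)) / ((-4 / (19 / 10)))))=2065 / 19195567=0.00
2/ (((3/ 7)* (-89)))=-14/ 267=-0.05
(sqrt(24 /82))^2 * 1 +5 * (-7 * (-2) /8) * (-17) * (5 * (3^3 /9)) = -365877 /164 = -2230.96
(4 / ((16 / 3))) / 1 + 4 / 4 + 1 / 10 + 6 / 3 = 3.85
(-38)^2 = 1444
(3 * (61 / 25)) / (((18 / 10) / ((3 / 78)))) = 61 / 390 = 0.16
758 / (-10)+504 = 2141 / 5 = 428.20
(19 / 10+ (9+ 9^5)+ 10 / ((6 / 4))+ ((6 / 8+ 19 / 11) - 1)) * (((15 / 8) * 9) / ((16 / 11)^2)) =471131.10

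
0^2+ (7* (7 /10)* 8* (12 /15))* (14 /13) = 10976 /325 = 33.77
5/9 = 0.56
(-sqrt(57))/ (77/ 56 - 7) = 8 *sqrt(57)/ 45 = 1.34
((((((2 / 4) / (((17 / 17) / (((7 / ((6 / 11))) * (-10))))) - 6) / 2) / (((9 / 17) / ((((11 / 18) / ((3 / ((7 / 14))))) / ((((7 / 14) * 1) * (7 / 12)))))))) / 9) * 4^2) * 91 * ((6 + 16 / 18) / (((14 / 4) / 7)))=-1015263392 / 19683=-51580.72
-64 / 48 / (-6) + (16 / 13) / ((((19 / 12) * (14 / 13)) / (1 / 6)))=410 / 1197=0.34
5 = 5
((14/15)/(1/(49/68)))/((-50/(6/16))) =-343/68000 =-0.01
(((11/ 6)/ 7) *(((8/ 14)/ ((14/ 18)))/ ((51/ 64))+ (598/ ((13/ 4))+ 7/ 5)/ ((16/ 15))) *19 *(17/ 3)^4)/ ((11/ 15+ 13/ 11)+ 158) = 5606.56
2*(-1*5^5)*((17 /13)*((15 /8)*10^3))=-15324519.23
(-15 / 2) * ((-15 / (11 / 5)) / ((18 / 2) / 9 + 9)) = 225 / 44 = 5.11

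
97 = 97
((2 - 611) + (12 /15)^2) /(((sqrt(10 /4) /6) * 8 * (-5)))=45627 * sqrt(10) /2500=57.71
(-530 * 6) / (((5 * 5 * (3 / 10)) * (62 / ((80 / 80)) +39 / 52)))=-6.76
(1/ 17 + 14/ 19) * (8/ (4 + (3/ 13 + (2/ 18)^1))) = 60138/ 41021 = 1.47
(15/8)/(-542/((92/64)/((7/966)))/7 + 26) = 0.07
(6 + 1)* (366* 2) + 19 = 5143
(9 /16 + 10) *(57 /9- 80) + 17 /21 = -87057 /112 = -777.29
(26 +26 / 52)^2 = 2809 / 4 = 702.25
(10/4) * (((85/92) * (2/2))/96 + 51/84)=190655/123648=1.54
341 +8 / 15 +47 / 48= 27401 / 80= 342.51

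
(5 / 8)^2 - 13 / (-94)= 1591 / 3008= 0.53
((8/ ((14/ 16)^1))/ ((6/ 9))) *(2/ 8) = 24/ 7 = 3.43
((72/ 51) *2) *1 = 48/ 17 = 2.82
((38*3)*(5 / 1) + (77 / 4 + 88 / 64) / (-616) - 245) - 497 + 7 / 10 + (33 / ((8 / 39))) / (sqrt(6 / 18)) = -383787 / 2240 + 1287*sqrt(3) / 8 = 107.31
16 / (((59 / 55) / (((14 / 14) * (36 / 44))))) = 720 / 59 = 12.20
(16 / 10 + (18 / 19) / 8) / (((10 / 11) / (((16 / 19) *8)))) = 114928 / 9025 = 12.73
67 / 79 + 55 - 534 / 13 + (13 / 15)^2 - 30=-3345437 / 231075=-14.48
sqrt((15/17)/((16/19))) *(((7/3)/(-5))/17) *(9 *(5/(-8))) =21 *sqrt(4845)/9248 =0.16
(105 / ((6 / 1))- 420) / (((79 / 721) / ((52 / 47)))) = -15090530 / 3713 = -4064.24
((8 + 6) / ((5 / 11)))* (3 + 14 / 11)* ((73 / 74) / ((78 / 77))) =1849309 / 14430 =128.16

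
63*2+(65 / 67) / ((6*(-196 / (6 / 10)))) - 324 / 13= 34510727 / 341432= 101.08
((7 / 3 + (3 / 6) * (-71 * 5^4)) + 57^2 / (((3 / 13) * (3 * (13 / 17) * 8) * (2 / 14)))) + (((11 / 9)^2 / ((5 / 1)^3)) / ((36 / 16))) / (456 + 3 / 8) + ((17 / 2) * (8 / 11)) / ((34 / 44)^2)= -760370423610283 / 45246843000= -16804.94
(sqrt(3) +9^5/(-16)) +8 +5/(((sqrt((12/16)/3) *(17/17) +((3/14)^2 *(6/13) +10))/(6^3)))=-63980197/17872 +sqrt(3)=-3578.18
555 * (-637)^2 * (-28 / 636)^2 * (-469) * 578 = -997119832205770 / 8427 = -118324413457.43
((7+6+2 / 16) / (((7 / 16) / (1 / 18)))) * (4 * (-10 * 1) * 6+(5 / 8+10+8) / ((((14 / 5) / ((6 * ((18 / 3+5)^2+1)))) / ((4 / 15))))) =37045 / 21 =1764.05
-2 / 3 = -0.67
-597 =-597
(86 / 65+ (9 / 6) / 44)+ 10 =64963 / 5720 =11.36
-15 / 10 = -1.50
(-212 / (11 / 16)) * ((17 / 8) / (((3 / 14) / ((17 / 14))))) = -122536 / 33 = -3713.21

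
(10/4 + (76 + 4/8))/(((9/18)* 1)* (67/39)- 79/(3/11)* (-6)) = 6162/135631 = 0.05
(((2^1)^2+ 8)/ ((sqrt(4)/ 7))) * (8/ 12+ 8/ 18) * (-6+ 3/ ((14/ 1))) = -270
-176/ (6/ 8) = -704/ 3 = -234.67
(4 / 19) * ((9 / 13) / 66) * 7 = 42 / 2717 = 0.02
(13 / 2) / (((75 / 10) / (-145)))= -125.67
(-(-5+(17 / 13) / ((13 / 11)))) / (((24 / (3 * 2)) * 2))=329 / 676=0.49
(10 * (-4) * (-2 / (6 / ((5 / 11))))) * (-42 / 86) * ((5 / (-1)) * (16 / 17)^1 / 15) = 22400 / 24123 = 0.93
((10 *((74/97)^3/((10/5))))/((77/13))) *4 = 105358240/70275821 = 1.50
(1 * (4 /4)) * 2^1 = 2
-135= -135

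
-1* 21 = -21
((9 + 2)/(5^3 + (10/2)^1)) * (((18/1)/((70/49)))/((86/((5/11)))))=63/11180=0.01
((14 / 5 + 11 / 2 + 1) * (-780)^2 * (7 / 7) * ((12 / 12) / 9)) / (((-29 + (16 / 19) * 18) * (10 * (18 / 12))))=-796328 / 263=-3027.86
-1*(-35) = 35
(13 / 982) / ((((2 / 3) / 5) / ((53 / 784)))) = 10335 / 1539776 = 0.01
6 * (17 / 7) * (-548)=-55896 / 7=-7985.14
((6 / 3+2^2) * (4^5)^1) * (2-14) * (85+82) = -12312576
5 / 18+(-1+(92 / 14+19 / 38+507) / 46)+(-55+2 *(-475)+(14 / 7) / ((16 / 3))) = -11524439 / 11592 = -994.17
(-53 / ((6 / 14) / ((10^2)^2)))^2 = 13764100000000 / 9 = 1529344444444.44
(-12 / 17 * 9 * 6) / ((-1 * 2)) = 324 / 17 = 19.06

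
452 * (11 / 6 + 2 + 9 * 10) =127238 / 3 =42412.67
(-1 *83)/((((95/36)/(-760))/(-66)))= -1577664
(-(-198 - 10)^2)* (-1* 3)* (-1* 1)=-129792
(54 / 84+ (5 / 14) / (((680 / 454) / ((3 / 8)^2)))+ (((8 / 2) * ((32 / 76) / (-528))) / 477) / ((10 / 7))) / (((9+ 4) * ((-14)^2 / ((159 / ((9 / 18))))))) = 4740484373 / 56156728320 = 0.08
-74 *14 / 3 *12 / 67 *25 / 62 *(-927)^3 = 41263775519400 / 2077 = 19867007953.49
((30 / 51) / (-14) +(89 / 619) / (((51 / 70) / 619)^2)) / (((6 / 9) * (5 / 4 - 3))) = -3779241070 / 42483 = -88958.90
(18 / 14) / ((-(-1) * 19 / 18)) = 162 / 133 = 1.22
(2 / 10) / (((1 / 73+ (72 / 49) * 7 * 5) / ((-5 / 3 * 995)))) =-508445 / 78861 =-6.45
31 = 31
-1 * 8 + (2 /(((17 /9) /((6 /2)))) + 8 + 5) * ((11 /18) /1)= 577 /306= 1.89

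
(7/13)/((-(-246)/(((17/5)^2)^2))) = 584647/1998750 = 0.29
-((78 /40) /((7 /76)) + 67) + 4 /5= -3058 /35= -87.37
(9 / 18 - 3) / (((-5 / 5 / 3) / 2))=15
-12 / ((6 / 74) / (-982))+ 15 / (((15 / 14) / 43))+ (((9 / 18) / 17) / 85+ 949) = 424503431 / 2890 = 146887.00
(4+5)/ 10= 9/ 10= 0.90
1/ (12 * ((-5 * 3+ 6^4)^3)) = 1/ 25224852492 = 0.00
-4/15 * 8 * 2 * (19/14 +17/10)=-6848/525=-13.04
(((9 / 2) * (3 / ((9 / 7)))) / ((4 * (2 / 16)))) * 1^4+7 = 28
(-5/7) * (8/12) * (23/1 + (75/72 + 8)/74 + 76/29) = -6629305/540792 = -12.26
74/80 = 37/40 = 0.92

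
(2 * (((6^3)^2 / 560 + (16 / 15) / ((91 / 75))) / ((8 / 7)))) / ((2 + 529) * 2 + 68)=9577 / 73450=0.13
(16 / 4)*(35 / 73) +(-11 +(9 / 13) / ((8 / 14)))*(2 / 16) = 21083 / 30368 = 0.69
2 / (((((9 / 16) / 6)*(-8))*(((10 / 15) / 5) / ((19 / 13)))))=-380 / 13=-29.23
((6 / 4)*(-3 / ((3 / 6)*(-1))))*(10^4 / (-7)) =-90000 / 7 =-12857.14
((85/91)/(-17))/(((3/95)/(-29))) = 13775/273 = 50.46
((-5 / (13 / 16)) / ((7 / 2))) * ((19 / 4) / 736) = -95 / 8372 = -0.01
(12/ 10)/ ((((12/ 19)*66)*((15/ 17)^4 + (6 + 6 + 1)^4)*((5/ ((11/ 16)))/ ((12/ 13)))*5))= 1586899/ 62022841556000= 0.00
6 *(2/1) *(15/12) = 15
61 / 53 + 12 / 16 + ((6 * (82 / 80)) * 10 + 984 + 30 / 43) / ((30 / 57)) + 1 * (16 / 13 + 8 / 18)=2654900008 / 1333215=1991.35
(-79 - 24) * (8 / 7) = -824 / 7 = -117.71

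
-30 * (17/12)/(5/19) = -323/2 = -161.50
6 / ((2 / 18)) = 54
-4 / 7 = -0.57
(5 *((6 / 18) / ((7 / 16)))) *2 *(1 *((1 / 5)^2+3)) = 2432 / 105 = 23.16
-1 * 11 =-11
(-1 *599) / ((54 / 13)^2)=-101231 / 2916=-34.72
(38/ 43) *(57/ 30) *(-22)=-36.94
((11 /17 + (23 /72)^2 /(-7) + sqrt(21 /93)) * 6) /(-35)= -78035 /719712 - 6 * sqrt(217) /1085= -0.19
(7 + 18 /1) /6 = 25 /6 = 4.17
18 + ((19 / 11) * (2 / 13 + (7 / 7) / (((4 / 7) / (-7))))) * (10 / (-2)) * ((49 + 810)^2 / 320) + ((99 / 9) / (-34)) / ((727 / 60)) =108994933063585 / 452438272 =240905.64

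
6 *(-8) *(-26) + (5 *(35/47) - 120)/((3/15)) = 31331/47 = 666.62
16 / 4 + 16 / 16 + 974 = 979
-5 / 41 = -0.12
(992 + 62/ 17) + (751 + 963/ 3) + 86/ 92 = 1617631/ 782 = 2068.58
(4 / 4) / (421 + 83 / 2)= 2 / 925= 0.00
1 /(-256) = -1 /256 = -0.00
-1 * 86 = -86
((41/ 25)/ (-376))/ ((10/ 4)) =-41/ 23500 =-0.00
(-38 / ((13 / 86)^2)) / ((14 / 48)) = -6745152 / 1183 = -5701.73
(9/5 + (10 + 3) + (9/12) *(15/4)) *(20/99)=1409/396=3.56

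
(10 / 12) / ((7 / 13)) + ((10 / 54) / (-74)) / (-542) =11731625 / 7580412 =1.55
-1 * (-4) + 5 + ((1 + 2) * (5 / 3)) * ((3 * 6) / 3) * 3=99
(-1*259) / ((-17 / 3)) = 777 / 17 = 45.71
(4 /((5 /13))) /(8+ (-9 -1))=-26 /5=-5.20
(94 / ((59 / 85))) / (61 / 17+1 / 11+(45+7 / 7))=149413 / 54811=2.73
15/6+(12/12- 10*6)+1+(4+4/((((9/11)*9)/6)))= -2605/54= -48.24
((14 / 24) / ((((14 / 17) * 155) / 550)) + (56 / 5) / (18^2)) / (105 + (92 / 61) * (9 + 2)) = 7805621 / 372481740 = 0.02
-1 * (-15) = 15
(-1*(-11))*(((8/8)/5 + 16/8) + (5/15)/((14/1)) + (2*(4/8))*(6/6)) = 7447/210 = 35.46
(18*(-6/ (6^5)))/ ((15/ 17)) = -17/ 1080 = -0.02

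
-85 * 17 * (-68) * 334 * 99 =3249065160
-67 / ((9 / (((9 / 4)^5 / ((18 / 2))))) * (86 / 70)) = -38.82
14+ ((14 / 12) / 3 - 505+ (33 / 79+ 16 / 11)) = -7644853 / 15642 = -488.74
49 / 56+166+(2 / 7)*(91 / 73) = 97663 / 584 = 167.23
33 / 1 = 33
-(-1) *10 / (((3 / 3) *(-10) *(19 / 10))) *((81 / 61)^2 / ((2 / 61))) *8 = -262440 / 1159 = -226.44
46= 46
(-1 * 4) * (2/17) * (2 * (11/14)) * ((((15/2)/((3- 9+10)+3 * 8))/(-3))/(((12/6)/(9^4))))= 360855/1666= 216.60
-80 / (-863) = 80 / 863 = 0.09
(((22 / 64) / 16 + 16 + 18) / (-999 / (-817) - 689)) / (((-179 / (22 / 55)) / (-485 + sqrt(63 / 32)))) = -1380438331 / 25749147136 + 42693969 * sqrt(14) / 1029965885440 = -0.05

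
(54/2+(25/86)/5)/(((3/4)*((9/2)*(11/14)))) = 130312/12771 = 10.20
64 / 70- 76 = -2628 / 35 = -75.09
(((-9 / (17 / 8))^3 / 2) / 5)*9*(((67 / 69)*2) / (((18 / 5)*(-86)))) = 2083968 / 4858957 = 0.43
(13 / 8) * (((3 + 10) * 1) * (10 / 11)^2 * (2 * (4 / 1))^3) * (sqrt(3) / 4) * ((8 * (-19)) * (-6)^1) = 246604800 * sqrt(3) / 121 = 3530016.88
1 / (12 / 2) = 1 / 6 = 0.17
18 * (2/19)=1.89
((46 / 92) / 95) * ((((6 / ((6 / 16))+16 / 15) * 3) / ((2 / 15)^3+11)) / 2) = 8640 / 705527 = 0.01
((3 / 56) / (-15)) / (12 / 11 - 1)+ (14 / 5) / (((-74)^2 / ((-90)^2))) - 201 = -75474779 / 383320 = -196.90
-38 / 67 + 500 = 33462 / 67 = 499.43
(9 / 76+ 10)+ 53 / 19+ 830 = 64061 / 76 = 842.91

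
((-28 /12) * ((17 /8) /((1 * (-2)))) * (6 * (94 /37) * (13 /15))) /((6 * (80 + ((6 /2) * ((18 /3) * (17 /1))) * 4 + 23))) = 72709 /17675640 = 0.00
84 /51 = 28 /17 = 1.65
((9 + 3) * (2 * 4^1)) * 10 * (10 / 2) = 4800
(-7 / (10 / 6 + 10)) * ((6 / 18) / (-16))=1 / 80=0.01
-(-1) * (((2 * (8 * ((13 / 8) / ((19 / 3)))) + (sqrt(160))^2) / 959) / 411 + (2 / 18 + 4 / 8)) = 27477755 / 44932986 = 0.61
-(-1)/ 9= 1/ 9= 0.11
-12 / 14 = -6 / 7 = -0.86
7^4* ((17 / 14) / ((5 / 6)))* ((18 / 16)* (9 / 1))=1416933 / 40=35423.32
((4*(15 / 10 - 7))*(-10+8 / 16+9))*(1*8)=88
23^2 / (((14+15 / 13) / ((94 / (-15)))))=-646438 / 2955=-218.76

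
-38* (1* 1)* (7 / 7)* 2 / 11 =-6.91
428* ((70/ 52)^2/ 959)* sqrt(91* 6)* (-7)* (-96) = 12583200* sqrt(546)/ 23153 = 12699.31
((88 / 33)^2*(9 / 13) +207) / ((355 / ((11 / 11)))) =551 / 923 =0.60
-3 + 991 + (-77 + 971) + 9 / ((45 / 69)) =9479 / 5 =1895.80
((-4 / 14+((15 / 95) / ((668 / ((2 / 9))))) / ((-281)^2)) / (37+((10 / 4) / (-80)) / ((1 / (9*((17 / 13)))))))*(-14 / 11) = 1250711916064 / 125994944871411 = 0.01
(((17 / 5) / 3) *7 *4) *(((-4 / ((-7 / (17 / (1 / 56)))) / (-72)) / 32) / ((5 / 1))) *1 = -2023 / 1350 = -1.50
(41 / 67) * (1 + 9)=410 / 67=6.12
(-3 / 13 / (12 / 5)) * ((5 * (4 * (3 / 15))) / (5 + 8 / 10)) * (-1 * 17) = 425 / 377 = 1.13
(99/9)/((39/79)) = 869/39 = 22.28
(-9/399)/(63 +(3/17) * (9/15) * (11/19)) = -85/237636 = -0.00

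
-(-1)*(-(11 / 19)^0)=-1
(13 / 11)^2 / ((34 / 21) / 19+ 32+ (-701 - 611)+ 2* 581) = -67431 / 5692808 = -0.01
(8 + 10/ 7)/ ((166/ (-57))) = -1881/ 581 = -3.24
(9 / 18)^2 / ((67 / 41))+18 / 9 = 2.15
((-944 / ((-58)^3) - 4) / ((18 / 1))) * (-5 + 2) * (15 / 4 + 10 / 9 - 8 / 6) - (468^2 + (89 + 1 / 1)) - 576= -578659908967 / 2634012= -219687.65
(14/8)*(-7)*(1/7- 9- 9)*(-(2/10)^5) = -7/100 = -0.07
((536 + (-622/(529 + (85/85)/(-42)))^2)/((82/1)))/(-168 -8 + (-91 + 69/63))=-696279756585/28251408514004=-0.02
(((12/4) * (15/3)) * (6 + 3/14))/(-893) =-1305/12502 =-0.10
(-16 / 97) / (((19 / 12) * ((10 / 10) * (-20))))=48 / 9215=0.01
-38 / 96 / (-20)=19 / 960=0.02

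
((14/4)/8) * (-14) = -6.12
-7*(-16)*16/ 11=1792/ 11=162.91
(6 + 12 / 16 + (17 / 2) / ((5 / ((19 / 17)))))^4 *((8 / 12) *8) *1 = 895745041 / 30000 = 29858.17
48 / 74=0.65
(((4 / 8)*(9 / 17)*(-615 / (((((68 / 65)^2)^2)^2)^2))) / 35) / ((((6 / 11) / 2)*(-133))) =412128603618549648226776123046875 / 6615629899310975092114548959739904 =0.06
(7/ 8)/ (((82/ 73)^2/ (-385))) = -14361655/ 53792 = -266.98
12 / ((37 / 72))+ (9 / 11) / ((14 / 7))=19341 / 814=23.76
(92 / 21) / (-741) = -92 / 15561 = -0.01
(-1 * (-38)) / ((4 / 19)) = 361 / 2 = 180.50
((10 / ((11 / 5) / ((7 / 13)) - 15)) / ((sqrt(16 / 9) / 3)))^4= 18.06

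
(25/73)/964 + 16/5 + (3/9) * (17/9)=36385699/9500220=3.83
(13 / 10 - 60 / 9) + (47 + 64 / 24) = 443 / 10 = 44.30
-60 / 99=-0.61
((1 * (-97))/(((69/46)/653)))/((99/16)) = -2026912/297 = -6824.62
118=118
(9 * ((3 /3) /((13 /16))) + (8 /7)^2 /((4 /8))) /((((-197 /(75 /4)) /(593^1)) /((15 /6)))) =-242388750 /125489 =-1931.55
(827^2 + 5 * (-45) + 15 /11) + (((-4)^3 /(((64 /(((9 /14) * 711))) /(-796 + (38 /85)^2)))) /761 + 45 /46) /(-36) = 53258826414587327 /77898851800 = 683692.06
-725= -725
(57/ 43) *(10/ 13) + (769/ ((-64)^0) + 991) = 984410/ 559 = 1761.02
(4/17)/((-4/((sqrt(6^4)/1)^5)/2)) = -120932352/17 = -7113667.76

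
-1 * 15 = -15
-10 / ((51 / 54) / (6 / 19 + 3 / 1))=-11340 / 323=-35.11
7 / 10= 0.70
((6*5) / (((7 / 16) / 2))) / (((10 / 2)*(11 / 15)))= 2880 / 77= 37.40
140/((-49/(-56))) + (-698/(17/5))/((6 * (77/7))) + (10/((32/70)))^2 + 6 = 23029009/35904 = 641.41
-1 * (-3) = 3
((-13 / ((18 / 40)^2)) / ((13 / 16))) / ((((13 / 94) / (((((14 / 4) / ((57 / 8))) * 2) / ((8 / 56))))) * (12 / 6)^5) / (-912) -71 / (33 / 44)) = 23582720 / 28255257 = 0.83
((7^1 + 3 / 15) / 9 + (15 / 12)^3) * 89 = 78409 / 320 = 245.03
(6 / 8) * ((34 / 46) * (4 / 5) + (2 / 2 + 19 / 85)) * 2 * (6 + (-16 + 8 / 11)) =-31932 / 1265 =-25.24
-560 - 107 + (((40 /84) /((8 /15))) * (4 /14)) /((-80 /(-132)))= -261299 /392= -666.58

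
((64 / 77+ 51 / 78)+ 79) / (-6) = -161131 / 12012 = -13.41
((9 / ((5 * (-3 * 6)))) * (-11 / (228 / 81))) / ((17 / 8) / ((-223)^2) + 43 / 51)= 753245163 / 1625226085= 0.46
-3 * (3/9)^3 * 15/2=-5/6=-0.83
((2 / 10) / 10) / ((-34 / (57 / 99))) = -19 / 56100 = -0.00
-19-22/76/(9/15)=-2221/114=-19.48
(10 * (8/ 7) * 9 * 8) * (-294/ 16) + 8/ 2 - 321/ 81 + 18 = -407753/ 27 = -15101.96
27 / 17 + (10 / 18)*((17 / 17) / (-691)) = 167828 / 105723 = 1.59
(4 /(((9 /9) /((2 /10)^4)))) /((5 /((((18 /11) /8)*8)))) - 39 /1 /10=-267981 /68750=-3.90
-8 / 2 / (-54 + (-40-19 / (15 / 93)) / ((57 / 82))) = 95 / 6674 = 0.01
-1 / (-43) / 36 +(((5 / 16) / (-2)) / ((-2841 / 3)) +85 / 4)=249222031 / 11727648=21.25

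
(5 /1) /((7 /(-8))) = -40 /7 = -5.71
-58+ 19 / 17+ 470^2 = 3754333 / 17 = 220843.12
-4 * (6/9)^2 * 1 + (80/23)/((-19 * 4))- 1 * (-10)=32158/3933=8.18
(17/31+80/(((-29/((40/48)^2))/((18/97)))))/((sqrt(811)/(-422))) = -7098462 * sqrt(811)/70721633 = -2.86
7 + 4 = 11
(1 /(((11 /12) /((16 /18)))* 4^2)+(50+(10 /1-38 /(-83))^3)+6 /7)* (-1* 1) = -157792898086 /132082797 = -1194.65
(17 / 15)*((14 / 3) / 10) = 119 / 225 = 0.53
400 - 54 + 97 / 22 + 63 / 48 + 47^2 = 450687 / 176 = 2560.72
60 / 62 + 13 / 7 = 613 / 217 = 2.82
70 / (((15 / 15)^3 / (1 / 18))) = 3.89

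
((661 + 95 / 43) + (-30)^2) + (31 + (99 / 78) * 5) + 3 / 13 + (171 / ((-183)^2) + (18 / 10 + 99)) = 35393763317 / 20800390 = 1701.59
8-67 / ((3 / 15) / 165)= -55267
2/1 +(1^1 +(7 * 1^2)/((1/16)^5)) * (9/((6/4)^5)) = 234881110/27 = 8699300.37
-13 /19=-0.68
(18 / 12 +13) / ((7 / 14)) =29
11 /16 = 0.69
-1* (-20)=20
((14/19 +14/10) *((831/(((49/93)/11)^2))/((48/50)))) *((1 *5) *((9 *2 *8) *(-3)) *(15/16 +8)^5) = -339322762902169845866925/3416784896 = -99310542873041.85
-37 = -37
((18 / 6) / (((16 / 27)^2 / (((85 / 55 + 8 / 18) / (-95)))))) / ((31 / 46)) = -1101033 / 4146560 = -0.27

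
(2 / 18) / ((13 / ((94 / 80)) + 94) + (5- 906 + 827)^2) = 47 / 2360790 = 0.00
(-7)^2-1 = 48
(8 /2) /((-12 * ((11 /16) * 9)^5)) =-1048576 /28529701497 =-0.00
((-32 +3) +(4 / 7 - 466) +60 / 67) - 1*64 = -261483 / 469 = -557.53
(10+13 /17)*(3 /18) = 61 /34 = 1.79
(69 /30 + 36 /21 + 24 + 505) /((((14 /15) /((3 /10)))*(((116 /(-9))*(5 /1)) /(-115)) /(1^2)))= 69510393 /227360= 305.73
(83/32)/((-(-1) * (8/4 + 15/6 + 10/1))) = 83/464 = 0.18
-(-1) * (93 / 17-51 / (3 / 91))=-26206 / 17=-1541.53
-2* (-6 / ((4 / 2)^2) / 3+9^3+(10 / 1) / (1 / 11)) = -1677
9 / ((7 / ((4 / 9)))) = 0.57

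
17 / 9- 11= -82 / 9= -9.11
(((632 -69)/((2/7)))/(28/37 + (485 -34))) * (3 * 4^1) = 874902/16715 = 52.34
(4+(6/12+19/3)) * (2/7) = 65/21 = 3.10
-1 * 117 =-117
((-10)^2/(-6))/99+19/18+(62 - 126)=-37489/594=-63.11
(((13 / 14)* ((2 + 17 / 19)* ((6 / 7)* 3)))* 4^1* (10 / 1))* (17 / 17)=257400 / 931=276.48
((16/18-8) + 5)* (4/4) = -2.11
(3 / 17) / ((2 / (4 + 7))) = 33 / 34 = 0.97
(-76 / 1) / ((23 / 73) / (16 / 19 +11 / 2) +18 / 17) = -5682539 / 82883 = -68.56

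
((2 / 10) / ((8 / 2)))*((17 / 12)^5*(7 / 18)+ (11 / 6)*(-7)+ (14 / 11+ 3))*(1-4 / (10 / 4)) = 312441251 / 1642291200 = 0.19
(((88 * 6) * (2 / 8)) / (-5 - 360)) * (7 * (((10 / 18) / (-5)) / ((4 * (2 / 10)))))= 77 / 219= 0.35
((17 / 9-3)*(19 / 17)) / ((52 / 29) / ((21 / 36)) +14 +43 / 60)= -771400 / 11051139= -0.07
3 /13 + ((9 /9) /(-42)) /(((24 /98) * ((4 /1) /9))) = 5 /416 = 0.01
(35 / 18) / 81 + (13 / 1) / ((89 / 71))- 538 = -68463107 / 129762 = -527.61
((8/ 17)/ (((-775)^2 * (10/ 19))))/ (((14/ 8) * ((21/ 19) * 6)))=2888/ 22514428125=0.00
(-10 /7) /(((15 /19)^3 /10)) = -27436 /945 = -29.03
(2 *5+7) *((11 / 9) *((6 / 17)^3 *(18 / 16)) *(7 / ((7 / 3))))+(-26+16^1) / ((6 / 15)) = -6334 / 289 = -21.92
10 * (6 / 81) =20 / 27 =0.74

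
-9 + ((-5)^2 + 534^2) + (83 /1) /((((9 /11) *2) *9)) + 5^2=46202827 /162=285202.64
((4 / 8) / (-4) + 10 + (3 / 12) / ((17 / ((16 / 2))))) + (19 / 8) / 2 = 3041 / 272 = 11.18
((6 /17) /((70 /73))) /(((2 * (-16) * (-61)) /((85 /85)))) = 219 /1161440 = 0.00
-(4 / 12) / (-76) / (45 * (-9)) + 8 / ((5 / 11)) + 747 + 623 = 128130983 / 92340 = 1387.60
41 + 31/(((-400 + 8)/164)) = 2747/98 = 28.03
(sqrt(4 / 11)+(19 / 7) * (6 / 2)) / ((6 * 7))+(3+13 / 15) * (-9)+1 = -16467 / 490+sqrt(11) / 231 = -33.59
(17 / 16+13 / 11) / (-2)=-395 / 352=-1.12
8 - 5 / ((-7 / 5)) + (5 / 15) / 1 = 250 / 21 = 11.90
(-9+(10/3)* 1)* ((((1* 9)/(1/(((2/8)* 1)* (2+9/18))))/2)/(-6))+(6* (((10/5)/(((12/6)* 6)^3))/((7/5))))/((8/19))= 21515/8064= 2.67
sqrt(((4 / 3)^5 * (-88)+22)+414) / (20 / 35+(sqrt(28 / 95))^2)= 665 * sqrt(11877) / 7776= 9.32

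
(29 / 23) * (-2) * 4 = -232 / 23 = -10.09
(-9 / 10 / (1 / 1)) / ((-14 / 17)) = 153 / 140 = 1.09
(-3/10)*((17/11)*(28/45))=-238/825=-0.29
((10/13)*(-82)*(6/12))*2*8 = -6560/13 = -504.62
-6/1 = -6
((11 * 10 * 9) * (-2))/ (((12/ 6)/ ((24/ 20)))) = -1188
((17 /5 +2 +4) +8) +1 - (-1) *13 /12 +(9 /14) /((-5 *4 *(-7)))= 114589 /5880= 19.49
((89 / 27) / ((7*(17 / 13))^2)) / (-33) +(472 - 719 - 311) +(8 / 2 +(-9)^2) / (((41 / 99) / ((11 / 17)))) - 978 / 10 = -1352770474919 / 2586577455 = -523.00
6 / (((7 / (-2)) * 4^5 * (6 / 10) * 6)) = -5 / 10752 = -0.00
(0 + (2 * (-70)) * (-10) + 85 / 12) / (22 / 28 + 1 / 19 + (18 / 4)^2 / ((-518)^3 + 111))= 1678.40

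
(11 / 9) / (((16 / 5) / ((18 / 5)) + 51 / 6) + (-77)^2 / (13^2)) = 3718 / 135283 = 0.03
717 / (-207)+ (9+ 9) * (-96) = -119471 / 69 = -1731.46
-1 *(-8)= 8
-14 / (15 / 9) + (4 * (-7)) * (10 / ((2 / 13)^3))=-384517 / 5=-76903.40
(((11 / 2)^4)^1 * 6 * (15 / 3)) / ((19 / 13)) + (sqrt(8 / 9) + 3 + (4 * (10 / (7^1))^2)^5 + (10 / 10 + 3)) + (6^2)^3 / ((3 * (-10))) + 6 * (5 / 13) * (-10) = 2 * sqrt(2) / 3 + 149206245748589291 / 2790855460120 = 53463.49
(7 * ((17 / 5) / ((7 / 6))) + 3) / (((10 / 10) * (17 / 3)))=351 / 85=4.13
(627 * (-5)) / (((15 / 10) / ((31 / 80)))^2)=-200849 / 960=-209.22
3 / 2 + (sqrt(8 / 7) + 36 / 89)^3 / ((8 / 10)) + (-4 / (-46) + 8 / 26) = 226460 * sqrt(14) / 388129 + 10950935299 / 2951000234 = 5.89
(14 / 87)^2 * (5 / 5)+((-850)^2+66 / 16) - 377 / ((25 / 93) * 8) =273365351729 / 378450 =722328.85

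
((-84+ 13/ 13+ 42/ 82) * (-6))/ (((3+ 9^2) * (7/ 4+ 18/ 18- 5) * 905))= -6764/ 2337615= -0.00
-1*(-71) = 71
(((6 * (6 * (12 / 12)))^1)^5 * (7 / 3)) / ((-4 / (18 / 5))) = -634894848 / 5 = -126978969.60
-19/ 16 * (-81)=1539/ 16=96.19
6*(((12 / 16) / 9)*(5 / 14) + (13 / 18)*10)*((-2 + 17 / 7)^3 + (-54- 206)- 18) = -348420185 / 28812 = -12092.88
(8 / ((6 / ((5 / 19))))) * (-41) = -820 / 57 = -14.39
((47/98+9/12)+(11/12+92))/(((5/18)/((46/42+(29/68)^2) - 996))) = -2673558093709/7930160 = -337137.98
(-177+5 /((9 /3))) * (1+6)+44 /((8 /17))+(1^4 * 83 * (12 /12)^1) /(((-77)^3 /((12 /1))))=-3105799975 /2739198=-1133.84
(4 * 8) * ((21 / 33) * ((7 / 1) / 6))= 23.76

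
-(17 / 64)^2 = -289 / 4096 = -0.07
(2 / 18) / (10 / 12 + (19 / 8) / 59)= 472 / 3711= 0.13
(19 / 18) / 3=19 / 54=0.35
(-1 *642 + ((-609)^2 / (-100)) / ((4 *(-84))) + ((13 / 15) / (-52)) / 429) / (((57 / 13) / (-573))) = 248161863643 / 3009600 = 82456.76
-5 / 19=-0.26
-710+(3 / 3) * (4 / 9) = -6386 / 9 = -709.56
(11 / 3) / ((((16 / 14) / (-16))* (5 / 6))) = -308 / 5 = -61.60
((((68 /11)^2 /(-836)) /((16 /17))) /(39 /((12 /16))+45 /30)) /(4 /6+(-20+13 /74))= 545343 /11508290519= 0.00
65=65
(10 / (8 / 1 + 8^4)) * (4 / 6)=5 / 3078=0.00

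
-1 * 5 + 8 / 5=-17 / 5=-3.40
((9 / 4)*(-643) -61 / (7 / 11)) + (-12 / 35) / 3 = -215981 / 140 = -1542.72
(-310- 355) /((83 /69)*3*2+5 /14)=-214130 /2439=-87.79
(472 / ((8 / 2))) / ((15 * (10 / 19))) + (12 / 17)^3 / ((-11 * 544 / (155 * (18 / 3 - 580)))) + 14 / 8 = 6043237579 / 275619300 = 21.93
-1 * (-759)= 759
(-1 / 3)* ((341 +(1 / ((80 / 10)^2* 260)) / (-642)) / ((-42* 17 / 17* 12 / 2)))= 3642862079 / 8076257280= 0.45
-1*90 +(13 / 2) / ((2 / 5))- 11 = -339 / 4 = -84.75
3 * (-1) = -3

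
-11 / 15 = -0.73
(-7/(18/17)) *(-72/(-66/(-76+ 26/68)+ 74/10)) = 2039660/35449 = 57.54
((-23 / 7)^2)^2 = 279841 / 2401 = 116.55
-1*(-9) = 9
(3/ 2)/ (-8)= -3/ 16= -0.19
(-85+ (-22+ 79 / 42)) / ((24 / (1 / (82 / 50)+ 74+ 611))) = -20684275 / 6888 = -3002.94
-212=-212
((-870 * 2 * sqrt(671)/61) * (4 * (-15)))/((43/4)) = 417600 * sqrt(671)/2623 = 4124.05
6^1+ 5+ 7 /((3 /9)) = 32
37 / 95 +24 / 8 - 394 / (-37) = 49344 / 3515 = 14.04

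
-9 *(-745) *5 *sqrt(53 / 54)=3725 *sqrt(318) / 2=33213.13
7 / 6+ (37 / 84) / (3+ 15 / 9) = 1483 / 1176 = 1.26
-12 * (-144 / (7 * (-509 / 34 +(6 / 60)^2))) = -2937600 / 178031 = -16.50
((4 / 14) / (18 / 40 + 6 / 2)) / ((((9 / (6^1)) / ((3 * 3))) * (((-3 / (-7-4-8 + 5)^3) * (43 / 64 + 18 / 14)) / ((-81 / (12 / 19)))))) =-600606720 / 20171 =-29775.75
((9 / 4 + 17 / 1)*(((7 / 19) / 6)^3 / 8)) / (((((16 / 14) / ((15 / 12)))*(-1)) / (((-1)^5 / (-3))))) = -924385 / 4551303168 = -0.00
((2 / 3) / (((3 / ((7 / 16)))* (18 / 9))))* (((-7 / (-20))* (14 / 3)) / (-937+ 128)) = -343 / 3494880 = -0.00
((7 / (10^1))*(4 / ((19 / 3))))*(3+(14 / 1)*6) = 3654 / 95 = 38.46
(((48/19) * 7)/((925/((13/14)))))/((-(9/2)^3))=-832/4270725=-0.00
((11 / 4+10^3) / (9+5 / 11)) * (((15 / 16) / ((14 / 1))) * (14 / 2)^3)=32428935 / 13312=2436.07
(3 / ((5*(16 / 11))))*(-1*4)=-33 / 20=-1.65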